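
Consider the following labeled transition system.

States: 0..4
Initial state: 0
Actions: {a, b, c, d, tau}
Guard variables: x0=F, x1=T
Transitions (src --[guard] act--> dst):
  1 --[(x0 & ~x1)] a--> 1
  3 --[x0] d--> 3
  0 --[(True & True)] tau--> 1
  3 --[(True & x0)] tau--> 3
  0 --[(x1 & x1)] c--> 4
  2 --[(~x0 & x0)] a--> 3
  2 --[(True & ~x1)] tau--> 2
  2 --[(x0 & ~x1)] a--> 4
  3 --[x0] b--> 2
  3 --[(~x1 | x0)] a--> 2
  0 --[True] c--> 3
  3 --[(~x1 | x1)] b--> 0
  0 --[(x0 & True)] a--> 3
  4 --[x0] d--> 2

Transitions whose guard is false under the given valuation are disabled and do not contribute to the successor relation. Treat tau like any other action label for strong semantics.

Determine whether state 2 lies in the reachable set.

Answer: UNREACHABLE

Trace:
Guard filter leaves 4 enabled edge(s).
Layer 0: {0}
Layer 1: {1,3,4}  cumulative {0,1,3,4}
Reachable = {0,1,3,4}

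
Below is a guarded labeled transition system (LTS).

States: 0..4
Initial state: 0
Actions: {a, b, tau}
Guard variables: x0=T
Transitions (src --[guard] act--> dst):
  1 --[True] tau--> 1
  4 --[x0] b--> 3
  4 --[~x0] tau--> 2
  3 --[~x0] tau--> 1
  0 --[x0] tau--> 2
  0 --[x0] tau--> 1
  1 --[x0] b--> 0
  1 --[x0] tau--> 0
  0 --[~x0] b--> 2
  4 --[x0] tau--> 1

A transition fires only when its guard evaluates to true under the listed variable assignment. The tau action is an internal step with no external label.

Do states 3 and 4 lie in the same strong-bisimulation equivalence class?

Answer: NOT BISIMILAR

Analysis:
Compute ~ classes (split until stable):
  π0 = {{0,1,2,3,4}}
  π1 = {{0},{1,4},{2,3}}
  π2 = {{0},{1},{2,3},{4}}
4 equivalence class(es) (converged in 3)
3∈{2,3}, 4∈{4}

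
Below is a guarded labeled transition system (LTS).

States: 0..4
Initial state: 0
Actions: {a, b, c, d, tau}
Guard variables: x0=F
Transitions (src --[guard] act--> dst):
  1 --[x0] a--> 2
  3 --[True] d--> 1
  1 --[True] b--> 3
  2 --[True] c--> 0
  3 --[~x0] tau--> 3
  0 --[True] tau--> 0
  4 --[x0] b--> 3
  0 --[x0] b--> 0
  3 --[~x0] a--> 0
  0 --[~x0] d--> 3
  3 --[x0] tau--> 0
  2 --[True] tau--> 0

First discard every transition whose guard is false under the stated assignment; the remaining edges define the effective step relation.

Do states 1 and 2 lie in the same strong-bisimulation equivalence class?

Answer: NOT BISIMILAR

Analysis:
Refine partition for ~:
  π0 = {{0,1,2,3,4}}
  π1 = {{0},{1},{2},{3},{4}}
5 equivalence class(es) (converged in 2)
[1]={1}  [2]={2}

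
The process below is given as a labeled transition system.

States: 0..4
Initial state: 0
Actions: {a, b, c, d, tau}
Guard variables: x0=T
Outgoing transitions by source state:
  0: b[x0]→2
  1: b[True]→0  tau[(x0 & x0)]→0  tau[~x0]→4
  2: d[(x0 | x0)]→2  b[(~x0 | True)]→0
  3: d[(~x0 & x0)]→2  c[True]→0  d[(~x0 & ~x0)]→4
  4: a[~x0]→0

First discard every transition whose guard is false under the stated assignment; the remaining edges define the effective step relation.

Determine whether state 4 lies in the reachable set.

6 transition(s) survive guard evaluation.
depth 0: {0}
depth 1: {2}  cumulative {0,2}
R = {0,2}

Answer: UNREACHABLE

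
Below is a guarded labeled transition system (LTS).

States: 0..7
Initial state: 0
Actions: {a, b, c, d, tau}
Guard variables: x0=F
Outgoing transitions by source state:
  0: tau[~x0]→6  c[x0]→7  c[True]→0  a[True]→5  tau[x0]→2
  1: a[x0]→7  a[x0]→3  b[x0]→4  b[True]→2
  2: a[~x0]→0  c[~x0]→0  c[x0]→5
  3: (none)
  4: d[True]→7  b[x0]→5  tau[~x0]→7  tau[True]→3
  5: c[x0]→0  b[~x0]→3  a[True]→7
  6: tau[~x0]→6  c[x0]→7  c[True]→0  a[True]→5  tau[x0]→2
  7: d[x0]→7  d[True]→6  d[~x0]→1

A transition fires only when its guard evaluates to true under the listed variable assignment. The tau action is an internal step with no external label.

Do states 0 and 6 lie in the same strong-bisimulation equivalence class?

Answer: BISIMILAR

Working:
Refine partition for ~:
  P[0] = {{0,1,2,3,4,5,6,7}}
  P[1] = {{0,6},{1},{2},{3},{4},{5},{7}}
Fixed point at round 2; 7 class(es).
0∈{0,6}, 6∈{0,6}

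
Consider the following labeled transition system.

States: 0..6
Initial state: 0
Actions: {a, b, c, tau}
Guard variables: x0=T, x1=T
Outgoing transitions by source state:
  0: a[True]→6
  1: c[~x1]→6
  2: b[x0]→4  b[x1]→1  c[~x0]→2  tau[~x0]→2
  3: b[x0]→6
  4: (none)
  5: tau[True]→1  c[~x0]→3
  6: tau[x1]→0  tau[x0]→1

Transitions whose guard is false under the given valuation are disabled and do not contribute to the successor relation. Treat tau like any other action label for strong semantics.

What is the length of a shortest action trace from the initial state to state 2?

Breadth-first toward 2:
  depth 0: {0}
  depth 1: {6}
  depth 2: {1}
2 never appears.

Answer: UNREACHABLE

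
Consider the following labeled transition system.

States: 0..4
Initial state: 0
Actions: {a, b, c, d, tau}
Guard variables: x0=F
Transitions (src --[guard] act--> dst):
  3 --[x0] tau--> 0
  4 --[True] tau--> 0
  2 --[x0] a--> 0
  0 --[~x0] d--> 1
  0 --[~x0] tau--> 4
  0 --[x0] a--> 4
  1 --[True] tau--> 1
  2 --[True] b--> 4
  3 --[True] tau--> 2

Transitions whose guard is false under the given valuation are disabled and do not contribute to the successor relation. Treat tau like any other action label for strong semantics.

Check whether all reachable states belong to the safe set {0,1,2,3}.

Answer: INVARIANT VIOLATED at state 4

Analysis:
Inv-set: {0,1,2,3}
Reach set: {0,1,4}
  0: ok
  1: ok
  4: VIOLATES
witness against invariant: tau → 4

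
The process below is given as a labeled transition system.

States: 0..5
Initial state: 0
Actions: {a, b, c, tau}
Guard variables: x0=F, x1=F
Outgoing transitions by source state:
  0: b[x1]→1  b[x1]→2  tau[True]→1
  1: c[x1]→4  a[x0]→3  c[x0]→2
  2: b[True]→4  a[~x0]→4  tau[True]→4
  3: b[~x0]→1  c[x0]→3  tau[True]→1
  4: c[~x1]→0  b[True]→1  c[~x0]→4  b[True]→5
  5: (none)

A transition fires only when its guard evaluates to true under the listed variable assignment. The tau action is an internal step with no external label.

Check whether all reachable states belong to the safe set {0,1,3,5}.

Answer: INVARIANT HOLDS

Analysis:
Inv-set: {0,1,3,5}
Reachable = {0,1}
  0: safe
  1: safe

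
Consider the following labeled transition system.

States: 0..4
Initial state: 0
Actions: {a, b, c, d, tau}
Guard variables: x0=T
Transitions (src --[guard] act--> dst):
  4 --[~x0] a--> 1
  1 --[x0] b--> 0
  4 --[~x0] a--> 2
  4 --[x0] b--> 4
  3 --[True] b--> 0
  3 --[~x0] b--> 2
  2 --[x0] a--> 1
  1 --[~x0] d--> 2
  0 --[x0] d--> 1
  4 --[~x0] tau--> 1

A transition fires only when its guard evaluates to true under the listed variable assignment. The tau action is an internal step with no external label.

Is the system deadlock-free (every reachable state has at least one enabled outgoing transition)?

Answer: DEADLOCK-FREE

Working:
Reach set: {0,1}
  0: d→1  [deg 1]
  1: b→0  [deg 1]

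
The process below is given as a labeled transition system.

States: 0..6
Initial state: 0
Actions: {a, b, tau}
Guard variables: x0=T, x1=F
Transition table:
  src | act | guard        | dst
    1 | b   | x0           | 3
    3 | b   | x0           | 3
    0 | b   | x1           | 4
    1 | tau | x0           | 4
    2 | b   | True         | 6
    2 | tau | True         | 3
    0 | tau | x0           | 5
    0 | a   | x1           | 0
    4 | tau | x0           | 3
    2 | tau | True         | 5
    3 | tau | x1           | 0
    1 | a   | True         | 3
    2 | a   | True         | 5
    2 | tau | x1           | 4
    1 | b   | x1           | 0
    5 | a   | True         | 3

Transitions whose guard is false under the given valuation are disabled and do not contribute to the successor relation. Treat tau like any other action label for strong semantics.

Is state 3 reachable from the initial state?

Answer: REACHABLE

Working:
After dropping false guards: 11 live edges.
Layer 0: {0}
Layer 1: {5}  cumulative {0,5}
Layer 2: {3}  cumulative {0,3,5}
R = {0,3,5}
Path to 3: tau·a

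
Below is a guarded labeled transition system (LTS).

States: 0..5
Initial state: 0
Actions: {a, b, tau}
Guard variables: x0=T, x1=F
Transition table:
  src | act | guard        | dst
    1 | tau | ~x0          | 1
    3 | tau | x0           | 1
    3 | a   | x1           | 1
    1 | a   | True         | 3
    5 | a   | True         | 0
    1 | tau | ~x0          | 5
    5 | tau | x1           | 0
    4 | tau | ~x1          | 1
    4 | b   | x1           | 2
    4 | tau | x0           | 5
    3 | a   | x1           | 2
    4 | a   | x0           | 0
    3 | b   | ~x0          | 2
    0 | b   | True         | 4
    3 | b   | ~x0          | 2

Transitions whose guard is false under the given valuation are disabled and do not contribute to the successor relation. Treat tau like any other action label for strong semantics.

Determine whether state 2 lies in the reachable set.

Answer: UNREACHABLE

Working:
7 transition(s) survive guard evaluation.
L0 = {0}
L1 = {4}  total {0,4}
L2 = {1,5}  total {0,1,4,5}
L3 = {3}  total {0,1,3,4,5}
Reach set: {0,1,3,4,5}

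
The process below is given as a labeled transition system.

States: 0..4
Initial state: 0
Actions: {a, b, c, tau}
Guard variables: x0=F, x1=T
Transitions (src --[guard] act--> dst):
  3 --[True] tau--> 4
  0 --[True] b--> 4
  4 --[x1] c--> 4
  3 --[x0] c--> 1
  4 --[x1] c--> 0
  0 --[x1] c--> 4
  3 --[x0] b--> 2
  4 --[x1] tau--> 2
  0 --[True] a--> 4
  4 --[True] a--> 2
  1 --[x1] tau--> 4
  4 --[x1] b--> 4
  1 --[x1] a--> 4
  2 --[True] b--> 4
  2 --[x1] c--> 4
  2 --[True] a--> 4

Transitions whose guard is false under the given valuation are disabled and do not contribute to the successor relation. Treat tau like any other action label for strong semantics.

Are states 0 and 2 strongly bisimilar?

Compute ~ classes (split until stable):
  P[0] = {{0,1,2,3,4}}
  P[1] = {{0,2},{1},{3},{4}}
Fixed point at round 2; 4 class(es).
0∈{0,2}, 2∈{0,2}

Answer: BISIMILAR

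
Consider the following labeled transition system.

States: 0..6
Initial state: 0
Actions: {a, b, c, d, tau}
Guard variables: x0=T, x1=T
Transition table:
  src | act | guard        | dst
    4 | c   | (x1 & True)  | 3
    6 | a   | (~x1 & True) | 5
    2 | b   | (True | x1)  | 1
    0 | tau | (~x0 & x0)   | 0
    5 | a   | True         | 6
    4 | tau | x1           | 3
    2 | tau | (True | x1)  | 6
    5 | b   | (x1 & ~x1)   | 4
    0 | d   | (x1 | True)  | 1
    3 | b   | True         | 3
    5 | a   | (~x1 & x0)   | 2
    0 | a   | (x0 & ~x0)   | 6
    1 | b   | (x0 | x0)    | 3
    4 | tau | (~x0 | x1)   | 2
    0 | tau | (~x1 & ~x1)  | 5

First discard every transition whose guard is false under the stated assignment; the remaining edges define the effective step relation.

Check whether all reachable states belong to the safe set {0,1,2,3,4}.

Safe = {0,1,2,3,4}
Reachable = {0,1,3}
  0: ok
  1: ok
  3: ok

Answer: INVARIANT HOLDS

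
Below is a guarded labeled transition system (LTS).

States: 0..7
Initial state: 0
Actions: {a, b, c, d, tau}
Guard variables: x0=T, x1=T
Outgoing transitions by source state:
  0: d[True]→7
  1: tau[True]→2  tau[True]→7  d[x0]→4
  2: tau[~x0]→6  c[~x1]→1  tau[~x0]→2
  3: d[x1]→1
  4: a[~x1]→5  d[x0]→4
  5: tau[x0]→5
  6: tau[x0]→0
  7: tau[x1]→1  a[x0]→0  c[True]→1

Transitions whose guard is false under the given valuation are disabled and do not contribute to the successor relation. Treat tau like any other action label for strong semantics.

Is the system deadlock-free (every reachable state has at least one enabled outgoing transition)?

Answer: DEADLOCK at state 2

Working:
Reach set: {0,1,2,4,7}
  0: d→7  [deg 1]
  1: d→4  tau→2  tau→7  [deg 3]
  2: ∅  [STUCK]
  4: d→4  [deg 1]
  7: a→0  c→1  tau→1  [deg 3]
trace reaching 2: d·tau·tau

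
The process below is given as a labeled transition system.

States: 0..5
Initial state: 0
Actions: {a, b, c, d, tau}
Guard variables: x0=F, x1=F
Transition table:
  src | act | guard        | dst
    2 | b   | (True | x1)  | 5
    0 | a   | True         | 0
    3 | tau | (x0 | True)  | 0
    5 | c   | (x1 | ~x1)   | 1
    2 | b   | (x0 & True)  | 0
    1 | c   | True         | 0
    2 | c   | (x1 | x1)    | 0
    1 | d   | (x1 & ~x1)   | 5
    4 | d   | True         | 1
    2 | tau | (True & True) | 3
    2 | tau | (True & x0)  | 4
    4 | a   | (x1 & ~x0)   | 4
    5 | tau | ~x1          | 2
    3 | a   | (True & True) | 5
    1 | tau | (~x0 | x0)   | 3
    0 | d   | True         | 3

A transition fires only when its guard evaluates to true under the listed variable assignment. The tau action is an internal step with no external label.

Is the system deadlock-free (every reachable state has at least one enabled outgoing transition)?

Reachable = {0,1,2,3,5}
  0: a→0  d→3  [2 exit(s)]
  1: c→0  tau→3  [2 exit(s)]
  2: b→5  tau→3  [2 exit(s)]
  3: a→5  tau→0  [2 exit(s)]
  5: c→1  tau→2  [2 exit(s)]

Answer: DEADLOCK-FREE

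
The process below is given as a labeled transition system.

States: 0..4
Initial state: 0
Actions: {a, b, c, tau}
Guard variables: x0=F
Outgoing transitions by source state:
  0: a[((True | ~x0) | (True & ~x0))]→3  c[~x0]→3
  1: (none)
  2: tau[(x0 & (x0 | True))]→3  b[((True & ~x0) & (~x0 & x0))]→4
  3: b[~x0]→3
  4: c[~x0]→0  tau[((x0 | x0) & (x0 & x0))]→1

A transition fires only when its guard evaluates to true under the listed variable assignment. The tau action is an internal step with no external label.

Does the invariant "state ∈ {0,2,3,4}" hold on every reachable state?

Allowed set {0,2,3,4}
R = {0,3}
  0: ok
  3: ok

Answer: INVARIANT HOLDS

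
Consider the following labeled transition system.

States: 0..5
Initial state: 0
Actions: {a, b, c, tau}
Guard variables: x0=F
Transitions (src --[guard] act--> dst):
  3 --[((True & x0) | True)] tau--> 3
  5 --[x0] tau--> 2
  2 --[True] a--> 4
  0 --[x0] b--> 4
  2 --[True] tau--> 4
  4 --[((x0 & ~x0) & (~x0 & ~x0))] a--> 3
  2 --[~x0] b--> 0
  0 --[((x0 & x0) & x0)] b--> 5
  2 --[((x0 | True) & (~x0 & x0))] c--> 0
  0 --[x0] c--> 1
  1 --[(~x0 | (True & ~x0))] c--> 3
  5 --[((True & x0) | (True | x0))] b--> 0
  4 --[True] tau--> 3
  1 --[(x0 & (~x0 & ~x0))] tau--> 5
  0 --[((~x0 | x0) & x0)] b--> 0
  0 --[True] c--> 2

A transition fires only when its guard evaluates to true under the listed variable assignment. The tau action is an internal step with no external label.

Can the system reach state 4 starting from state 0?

8 transition(s) survive guard evaluation.
Layer 0: {0}
Layer 1: {2}  total {0,2}
Layer 2: {4}  total {0,2,4}
Layer 3: {3}  total {0,2,3,4}
Reach set: {0,2,3,4}
Path to 4: c·a

Answer: REACHABLE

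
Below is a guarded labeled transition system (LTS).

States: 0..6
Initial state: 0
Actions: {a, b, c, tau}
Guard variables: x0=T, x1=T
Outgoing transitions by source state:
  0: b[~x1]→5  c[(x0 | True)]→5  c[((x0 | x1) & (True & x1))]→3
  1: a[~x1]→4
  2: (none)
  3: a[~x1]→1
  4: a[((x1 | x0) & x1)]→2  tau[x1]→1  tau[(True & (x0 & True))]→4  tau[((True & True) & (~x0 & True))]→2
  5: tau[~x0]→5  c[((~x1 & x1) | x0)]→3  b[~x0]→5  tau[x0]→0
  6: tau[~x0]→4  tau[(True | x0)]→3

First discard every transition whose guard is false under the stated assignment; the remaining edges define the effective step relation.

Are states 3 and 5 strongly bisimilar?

Answer: NOT BISIMILAR

Trace:
Bisimulation quotient by refinement:
  round 0: {{0,1,2,3,4,5,6}}
  round 1: {{0},{1,2,3},{4},{5},{6}}
5 equivalence class(es) (converged in 2)
class of 3: {1,2,3}; class of 5: {5}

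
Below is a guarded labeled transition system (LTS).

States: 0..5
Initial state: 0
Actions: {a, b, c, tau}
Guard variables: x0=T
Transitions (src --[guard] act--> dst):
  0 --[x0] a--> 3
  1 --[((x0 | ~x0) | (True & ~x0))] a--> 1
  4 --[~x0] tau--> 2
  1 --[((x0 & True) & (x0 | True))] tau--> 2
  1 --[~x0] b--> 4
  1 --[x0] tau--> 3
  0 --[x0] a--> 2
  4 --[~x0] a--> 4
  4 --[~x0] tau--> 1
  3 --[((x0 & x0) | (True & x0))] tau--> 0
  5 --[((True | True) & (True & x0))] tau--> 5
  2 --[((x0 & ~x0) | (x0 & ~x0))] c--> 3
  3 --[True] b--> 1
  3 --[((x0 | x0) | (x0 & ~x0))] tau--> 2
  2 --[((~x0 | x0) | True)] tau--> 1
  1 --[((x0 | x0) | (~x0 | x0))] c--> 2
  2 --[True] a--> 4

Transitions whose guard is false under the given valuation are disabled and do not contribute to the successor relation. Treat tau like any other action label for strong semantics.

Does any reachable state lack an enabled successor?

Reach set: {0,1,2,3,4}
  0: a→2  a→3  [2 out]
  1: a→1  c→2  tau→2  tau→3  [4 out]
  2: a→4  tau→1  [2 out]
  3: b→1  tau→0  tau→2  [3 out]
  4: ∅  [no exit]
trace reaching 4: a·a

Answer: DEADLOCK at state 4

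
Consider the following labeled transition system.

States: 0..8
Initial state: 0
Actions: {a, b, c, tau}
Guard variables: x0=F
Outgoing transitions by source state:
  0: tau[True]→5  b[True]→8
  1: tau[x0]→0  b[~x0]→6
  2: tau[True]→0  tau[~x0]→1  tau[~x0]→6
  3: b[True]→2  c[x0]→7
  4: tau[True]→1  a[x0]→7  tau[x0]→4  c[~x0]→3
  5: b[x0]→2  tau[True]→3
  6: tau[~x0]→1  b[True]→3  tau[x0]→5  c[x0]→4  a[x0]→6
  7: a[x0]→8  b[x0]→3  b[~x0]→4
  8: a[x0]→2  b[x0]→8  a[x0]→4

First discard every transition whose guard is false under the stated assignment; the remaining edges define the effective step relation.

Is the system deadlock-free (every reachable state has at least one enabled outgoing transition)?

Reach set: {0,1,2,3,5,6,8}
  0: b→8  tau→5  [2 out]
  1: b→6  [1 out]
  2: tau→0  tau→1  tau→6  [3 out]
  3: b→2  [1 out]
  5: tau→3  [1 out]
  6: b→3  tau→1  [2 out]
  8: ∅  [no exit]
witness 8: b

Answer: DEADLOCK at state 8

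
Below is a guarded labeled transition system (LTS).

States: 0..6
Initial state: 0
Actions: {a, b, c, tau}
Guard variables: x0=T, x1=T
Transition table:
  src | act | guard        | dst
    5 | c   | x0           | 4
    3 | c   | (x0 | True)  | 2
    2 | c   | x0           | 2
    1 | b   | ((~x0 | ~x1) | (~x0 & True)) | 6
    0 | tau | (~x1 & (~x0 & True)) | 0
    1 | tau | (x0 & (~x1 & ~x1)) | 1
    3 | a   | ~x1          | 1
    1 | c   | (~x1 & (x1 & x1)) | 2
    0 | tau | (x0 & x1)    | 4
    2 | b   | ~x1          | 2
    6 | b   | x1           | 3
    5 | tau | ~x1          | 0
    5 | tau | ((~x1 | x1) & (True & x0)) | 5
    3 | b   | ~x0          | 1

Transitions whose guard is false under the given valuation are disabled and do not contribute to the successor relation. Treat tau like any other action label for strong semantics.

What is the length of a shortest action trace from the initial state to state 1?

Answer: UNREACHABLE

Trace:
Layered search for 1:
  Layer 0: {0}
  Layer 1: {4}
1 never appears.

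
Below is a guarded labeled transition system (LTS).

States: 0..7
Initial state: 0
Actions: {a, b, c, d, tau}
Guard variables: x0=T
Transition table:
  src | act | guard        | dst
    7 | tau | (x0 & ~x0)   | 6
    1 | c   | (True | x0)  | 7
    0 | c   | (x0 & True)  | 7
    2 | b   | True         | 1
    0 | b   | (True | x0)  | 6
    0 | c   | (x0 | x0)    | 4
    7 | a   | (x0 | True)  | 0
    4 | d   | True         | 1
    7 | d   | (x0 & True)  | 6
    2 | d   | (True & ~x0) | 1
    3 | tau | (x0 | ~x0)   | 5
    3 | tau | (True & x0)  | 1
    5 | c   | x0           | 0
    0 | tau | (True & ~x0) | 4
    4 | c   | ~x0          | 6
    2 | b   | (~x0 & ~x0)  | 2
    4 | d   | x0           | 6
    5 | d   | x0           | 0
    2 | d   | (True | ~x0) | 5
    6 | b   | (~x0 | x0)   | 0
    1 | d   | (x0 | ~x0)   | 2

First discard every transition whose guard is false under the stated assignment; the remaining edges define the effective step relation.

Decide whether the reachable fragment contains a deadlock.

R = {0,1,2,4,5,6,7}
  0: b→6  c→4  c→7  [3 out]
  1: c→7  d→2  [2 out]
  2: b→1  d→5  [2 out]
  4: d→1  d→6  [2 out]
  5: c→0  d→0  [2 out]
  6: b→0  [1 out]
  7: a→0  d→6  [2 out]

Answer: DEADLOCK-FREE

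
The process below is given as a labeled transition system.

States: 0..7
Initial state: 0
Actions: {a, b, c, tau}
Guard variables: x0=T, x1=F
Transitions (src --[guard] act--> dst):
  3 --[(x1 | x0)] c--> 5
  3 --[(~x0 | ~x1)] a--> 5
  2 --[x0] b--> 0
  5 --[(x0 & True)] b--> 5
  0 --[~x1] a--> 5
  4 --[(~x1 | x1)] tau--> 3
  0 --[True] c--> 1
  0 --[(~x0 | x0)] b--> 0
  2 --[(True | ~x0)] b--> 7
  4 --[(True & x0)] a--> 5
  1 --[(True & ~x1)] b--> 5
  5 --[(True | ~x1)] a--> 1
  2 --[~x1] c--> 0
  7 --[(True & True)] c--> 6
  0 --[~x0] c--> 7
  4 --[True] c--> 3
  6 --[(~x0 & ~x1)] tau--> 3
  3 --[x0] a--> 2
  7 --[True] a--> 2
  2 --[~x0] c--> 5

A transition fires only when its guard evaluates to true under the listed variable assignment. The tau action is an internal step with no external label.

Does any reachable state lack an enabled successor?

Answer: DEADLOCK-FREE

Trace:
R = {0,1,5}
  0: a→5  b→0  c→1  [3 out]
  1: b→5  [1 out]
  5: a→1  b→5  [2 out]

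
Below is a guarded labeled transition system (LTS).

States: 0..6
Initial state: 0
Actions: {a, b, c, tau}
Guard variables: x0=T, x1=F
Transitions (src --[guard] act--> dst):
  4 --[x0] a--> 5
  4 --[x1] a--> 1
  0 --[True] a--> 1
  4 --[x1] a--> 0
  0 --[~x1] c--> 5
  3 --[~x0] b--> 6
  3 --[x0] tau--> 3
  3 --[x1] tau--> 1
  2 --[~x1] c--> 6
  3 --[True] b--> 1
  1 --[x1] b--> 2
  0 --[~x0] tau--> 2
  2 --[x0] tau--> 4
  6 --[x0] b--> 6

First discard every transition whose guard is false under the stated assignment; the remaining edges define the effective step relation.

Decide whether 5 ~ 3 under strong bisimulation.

Answer: NOT BISIMILAR

Working:
Bisimulation quotient by refinement:
  round 0: {{0,1,2,3,4,5,6}}
  round 1: {{0},{1,5},{2},{3},{4},{6}}
6 equivalence class(es) (converged in 2)
[5]={1,5}  [3]={3}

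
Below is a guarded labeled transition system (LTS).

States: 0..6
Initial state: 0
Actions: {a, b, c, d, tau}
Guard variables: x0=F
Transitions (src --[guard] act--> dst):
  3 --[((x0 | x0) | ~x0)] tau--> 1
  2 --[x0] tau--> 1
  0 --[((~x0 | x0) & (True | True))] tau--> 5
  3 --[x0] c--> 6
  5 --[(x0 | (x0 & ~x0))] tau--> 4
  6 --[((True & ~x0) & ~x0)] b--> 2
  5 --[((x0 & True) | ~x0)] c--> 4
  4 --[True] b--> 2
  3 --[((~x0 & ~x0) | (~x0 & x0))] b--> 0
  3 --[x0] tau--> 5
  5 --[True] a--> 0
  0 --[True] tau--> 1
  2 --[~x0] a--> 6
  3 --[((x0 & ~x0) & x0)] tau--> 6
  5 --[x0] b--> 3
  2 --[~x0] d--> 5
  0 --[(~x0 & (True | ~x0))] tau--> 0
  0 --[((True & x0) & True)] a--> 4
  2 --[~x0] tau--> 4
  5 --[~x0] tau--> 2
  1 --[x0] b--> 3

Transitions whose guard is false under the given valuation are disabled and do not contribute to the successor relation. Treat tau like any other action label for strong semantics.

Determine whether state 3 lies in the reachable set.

Answer: UNREACHABLE

Working:
Guard filter leaves 13 enabled edge(s).
L0 = {0}
L1 = {1,5}  now seen {0,1,5}
L2 = {2,4}  now seen {0,1,2,4,5}
L3 = {6}  now seen {0,1,2,4,5,6}
Reachable = {0,1,2,4,5,6}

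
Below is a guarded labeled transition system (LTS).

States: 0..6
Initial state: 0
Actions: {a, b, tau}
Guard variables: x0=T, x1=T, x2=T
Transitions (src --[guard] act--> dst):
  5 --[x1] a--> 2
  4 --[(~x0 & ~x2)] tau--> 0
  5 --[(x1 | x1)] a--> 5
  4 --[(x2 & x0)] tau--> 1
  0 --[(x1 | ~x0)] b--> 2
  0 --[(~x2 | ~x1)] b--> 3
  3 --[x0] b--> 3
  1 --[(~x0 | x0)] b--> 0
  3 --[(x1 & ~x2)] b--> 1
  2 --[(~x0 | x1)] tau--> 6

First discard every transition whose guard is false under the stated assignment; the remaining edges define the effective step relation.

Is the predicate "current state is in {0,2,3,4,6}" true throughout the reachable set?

Safe = {0,2,3,4,6}
Reachable = {0,2,6}
  0: ✓
  2: ✓
  6: ✓

Answer: INVARIANT HOLDS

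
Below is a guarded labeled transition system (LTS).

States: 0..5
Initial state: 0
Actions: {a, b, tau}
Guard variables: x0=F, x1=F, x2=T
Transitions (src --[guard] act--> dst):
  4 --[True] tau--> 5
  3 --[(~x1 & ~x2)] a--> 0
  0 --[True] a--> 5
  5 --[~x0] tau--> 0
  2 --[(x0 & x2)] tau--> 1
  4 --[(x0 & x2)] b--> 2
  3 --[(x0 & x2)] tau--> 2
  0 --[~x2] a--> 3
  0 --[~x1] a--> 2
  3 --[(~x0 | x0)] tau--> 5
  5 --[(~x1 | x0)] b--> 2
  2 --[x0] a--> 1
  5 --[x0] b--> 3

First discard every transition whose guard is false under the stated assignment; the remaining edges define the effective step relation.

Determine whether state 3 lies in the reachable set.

Answer: UNREACHABLE

Trace:
Guard filter leaves 6 enabled edge(s).
L0 = {0}
L1 = {2,5}  total {0,2,5}
R = {0,2,5}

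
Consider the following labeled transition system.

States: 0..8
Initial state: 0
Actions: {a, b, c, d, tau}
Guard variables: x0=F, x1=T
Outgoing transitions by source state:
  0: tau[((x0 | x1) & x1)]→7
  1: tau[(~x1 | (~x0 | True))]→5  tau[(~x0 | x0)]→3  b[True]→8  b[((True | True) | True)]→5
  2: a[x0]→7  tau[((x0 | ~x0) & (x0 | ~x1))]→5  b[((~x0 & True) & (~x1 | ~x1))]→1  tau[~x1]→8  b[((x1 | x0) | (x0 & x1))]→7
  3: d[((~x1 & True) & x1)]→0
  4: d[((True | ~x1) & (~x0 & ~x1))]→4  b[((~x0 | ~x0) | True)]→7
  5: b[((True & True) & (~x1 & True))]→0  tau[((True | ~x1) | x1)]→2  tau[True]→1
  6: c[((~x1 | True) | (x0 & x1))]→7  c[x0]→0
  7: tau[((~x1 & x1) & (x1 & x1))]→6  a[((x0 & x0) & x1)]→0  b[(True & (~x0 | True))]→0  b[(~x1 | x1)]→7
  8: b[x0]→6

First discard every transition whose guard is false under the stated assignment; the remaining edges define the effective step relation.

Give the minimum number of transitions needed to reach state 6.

Answer: UNREACHABLE

Working:
Layered search for 6:
  depth 0: {0}
  depth 1: {7}
6 never appears.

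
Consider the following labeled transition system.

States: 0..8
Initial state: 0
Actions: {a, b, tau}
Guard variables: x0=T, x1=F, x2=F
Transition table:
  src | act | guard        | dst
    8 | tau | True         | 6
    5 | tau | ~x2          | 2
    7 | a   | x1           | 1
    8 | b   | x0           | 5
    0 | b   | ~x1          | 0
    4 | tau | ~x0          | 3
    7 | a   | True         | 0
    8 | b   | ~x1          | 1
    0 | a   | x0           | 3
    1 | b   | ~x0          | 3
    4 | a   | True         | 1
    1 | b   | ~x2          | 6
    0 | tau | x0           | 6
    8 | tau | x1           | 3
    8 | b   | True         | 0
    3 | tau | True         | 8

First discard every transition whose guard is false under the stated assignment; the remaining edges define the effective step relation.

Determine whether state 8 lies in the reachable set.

Answer: REACHABLE

Analysis:
12 transition(s) survive guard evaluation.
Layer 0: {0}
Layer 1: {3,6}  cumulative {0,3,6}
Layer 2: {8}  cumulative {0,3,6,8}
Layer 3: {1,5}  cumulative {0,1,3,5,6,8}
Layer 4: {2}  cumulative {0,1,2,3,5,6,8}
Reach set: {0,1,2,3,5,6,8}
trace reaching 8: a·tau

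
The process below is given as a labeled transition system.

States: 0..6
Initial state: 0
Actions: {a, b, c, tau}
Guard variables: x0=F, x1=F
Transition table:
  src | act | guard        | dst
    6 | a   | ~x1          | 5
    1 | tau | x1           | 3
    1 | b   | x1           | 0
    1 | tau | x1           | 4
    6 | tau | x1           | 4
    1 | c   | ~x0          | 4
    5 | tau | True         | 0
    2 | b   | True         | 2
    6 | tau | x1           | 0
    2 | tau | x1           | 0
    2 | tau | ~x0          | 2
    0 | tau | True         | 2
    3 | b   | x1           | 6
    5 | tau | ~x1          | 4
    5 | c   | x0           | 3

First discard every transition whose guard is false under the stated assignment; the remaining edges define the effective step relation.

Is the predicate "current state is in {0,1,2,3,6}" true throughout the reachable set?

Answer: INVARIANT HOLDS

Analysis:
Inv-set: {0,1,2,3,6}
Reach set: {0,2}
  0: ✓
  2: ✓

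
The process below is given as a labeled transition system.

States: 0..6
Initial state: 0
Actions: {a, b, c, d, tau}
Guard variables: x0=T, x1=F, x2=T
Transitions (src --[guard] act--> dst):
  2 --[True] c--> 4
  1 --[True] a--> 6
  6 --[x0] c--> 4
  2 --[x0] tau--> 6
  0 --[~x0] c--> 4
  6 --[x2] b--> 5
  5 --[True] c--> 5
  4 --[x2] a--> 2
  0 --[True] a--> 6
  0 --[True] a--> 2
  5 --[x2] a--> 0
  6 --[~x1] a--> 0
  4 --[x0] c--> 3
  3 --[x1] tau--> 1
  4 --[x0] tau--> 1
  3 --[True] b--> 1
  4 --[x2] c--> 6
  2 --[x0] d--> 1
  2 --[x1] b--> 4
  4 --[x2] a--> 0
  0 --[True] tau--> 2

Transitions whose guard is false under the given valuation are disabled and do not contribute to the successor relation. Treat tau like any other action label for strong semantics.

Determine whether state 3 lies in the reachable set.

18 transition(s) survive guard evaluation.
depth 0: {0}
depth 1: {2,6}  cumulative {0,2,6}
depth 2: {1,4,5}  cumulative {0,1,2,4,5,6}
depth 3: {3}  cumulative {0,1,2,3,4,5,6}
Reachable = {0,1,2,3,4,5,6}
witness 3: a·c·c

Answer: REACHABLE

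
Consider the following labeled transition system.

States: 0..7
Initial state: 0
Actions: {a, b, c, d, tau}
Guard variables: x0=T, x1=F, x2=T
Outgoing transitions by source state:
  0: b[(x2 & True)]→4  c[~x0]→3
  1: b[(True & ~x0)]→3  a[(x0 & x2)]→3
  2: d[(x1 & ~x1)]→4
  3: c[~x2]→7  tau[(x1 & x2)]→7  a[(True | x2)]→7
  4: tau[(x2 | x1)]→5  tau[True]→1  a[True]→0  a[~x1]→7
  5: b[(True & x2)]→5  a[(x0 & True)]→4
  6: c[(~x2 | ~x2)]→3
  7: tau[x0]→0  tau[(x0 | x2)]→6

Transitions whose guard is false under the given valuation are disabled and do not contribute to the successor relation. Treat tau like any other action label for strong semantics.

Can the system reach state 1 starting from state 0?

Answer: REACHABLE

Trace:
Guard filter leaves 11 enabled edge(s).
depth 0: {0}
depth 1: {4}  now seen {0,4}
depth 2: {1,5,7}  now seen {0,1,4,5,7}
depth 3: {3,6}  now seen {0,1,3,4,5,6,7}
R = {0,1,3,4,5,6,7}
Path to 1: b·tau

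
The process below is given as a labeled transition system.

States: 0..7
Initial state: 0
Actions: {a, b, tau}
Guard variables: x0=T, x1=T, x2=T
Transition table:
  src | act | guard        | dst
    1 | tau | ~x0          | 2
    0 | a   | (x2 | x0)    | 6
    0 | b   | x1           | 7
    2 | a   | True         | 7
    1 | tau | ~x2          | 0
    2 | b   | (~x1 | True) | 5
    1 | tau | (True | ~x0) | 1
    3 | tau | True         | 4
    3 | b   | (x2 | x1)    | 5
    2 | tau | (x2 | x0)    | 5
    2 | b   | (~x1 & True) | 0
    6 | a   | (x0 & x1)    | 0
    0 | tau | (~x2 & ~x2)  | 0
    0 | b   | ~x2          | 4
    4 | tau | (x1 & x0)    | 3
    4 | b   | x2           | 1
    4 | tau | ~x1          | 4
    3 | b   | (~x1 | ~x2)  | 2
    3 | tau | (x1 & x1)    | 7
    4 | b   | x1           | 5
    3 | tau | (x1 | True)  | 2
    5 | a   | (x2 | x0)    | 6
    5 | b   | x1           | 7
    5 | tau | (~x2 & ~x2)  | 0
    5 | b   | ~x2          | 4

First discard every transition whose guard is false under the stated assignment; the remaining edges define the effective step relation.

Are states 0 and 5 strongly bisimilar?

Answer: BISIMILAR

Analysis:
Bisimulation quotient by refinement:
  π0 = {{0,1,2,3,4,5,6,7}}
  π1 = {{0,5},{1},{2},{3,4},{6},{7}}
  π2 = {{0,5},{1},{2},{3},{4},{6},{7}}
Fixed point at round 3; 7 class(es).
class of 0: {0,5}; class of 5: {0,5}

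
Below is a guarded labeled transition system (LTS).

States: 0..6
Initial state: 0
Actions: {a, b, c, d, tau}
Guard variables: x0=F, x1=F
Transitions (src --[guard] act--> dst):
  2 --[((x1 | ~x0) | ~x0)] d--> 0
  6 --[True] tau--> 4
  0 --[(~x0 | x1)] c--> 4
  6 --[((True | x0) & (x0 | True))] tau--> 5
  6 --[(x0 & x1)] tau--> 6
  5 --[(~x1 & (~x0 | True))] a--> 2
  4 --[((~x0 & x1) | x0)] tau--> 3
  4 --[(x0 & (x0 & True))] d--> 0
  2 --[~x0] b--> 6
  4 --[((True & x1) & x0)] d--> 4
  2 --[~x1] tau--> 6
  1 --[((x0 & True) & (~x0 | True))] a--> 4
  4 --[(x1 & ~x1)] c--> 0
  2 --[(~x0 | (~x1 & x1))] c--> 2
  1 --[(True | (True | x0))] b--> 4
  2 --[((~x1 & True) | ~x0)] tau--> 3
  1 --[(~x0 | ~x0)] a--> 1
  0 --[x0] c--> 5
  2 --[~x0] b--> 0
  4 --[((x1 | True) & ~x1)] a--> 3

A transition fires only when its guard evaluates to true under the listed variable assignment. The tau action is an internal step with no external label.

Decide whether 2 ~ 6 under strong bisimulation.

Answer: NOT BISIMILAR

Analysis:
Bisimulation quotient by refinement:
  P[0] = {{0,1,2,3,4,5,6}}
  P[1] = {{0},{1},{2},{3},{4,5},{6}}
  P[2] = {{0},{1},{2},{3},{4},{5},{6}}
Fixed point at round 3; 7 class(es).
[2]={2}  [6]={6}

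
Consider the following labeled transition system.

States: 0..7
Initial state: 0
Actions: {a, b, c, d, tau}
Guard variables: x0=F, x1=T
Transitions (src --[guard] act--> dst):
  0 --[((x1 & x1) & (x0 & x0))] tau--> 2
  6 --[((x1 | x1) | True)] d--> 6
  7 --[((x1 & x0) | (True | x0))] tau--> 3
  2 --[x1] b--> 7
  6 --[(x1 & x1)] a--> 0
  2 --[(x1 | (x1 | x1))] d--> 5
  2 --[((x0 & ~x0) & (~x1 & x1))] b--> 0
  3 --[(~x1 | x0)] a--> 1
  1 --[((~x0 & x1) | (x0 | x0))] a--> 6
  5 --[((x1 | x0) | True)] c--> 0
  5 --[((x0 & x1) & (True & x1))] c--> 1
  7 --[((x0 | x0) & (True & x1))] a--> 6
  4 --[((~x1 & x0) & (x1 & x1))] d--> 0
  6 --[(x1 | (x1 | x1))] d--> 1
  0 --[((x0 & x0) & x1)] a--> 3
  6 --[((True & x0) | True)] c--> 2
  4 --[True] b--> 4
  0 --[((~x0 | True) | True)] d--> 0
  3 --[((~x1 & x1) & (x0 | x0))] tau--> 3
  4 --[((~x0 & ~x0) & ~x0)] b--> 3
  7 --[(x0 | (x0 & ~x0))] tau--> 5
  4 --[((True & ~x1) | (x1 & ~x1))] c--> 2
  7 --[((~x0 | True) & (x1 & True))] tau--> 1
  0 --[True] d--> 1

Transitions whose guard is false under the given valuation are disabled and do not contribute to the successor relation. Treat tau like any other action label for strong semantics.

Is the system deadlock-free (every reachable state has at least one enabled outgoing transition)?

R = {0,1,2,3,5,6,7}
  0: d→0  d→1  [deg 2]
  1: a→6  [deg 1]
  2: b→7  d→5  [deg 2]
  3: ∅  [no exit]
  5: c→0  [deg 1]
  6: a→0  c→2  d→1  d→6  [deg 4]
  7: tau→1  tau→3  [deg 2]
trace reaching 3: d·a·c·b·tau

Answer: DEADLOCK at state 3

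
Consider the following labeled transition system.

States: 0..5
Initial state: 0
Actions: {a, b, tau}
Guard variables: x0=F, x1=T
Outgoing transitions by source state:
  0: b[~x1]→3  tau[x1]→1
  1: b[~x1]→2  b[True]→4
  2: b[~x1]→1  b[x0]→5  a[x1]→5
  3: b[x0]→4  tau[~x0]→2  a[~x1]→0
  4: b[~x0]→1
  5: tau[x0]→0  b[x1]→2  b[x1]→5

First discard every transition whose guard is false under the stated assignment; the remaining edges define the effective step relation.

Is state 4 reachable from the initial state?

Answer: REACHABLE

Working:
7 transition(s) survive guard evaluation.
L0 = {0}
L1 = {1}  total {0,1}
L2 = {4}  total {0,1,4}
R = {0,1,4}
witness 4: tau·b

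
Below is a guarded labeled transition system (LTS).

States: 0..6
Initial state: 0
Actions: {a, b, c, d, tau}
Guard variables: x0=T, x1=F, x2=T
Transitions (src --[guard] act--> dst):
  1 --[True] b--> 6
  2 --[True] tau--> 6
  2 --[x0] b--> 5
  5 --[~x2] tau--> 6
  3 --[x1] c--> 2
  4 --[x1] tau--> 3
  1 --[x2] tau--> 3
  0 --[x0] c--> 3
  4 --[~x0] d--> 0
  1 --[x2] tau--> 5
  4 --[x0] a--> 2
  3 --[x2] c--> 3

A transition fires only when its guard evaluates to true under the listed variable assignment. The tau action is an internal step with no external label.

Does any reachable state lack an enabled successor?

R = {0,3}
  0: c→3  [deg 1]
  3: c→3  [deg 1]

Answer: DEADLOCK-FREE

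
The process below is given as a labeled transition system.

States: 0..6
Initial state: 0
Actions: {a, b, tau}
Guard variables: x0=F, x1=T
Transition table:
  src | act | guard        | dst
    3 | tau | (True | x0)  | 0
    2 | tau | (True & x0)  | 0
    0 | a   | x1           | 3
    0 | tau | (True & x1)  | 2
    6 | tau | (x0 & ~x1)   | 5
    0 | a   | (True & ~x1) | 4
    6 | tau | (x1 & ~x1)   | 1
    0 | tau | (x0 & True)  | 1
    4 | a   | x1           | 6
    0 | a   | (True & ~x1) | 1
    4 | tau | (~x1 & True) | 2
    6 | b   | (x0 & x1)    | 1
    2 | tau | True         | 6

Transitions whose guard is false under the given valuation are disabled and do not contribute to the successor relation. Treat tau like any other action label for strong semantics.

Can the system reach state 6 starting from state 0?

Answer: REACHABLE

Working:
5 transition(s) survive guard evaluation.
Layer 0: {0}
Layer 1: {2,3}  total {0,2,3}
Layer 2: {6}  total {0,2,3,6}
R = {0,2,3,6}
Path to 6: tau·tau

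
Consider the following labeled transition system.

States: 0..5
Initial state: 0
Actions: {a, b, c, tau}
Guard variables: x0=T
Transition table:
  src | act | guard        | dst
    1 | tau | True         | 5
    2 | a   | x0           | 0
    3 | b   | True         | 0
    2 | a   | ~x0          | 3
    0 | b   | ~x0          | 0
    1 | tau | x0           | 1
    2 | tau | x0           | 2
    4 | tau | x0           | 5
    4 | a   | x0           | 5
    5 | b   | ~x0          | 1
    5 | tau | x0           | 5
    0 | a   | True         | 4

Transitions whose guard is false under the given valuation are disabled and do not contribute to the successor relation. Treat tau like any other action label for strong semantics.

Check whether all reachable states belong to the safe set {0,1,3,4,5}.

Inv-set: {0,1,3,4,5}
R = {0,4,5}
  0: ✓
  4: ✓
  5: ✓

Answer: INVARIANT HOLDS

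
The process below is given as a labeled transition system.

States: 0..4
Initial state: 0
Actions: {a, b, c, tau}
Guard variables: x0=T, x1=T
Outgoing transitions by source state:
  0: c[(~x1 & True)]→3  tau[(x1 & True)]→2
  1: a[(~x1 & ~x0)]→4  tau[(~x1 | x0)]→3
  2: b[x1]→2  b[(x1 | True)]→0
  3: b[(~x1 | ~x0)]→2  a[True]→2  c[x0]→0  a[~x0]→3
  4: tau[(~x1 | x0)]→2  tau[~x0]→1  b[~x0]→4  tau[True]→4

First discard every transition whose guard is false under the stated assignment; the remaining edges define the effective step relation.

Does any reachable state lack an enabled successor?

Answer: DEADLOCK-FREE

Working:
Reachable = {0,2}
  0: tau→2  [deg 1]
  2: b→0  b→2  [deg 2]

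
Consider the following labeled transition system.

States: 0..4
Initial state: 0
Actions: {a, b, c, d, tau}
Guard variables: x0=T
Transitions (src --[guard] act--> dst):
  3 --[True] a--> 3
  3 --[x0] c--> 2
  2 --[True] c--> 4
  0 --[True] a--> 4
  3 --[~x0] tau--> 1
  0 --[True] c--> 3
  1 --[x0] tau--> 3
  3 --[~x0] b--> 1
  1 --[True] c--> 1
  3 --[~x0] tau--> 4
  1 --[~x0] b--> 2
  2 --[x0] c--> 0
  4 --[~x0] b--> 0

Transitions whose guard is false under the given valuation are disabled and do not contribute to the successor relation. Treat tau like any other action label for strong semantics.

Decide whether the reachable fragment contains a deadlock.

Answer: DEADLOCK at state 4

Analysis:
Reach set: {0,2,3,4}
  0: a→4  c→3  [2 out]
  2: c→0  c→4  [2 out]
  3: a→3  c→2  [2 out]
  4: ∅  [no exit]
witness 4: a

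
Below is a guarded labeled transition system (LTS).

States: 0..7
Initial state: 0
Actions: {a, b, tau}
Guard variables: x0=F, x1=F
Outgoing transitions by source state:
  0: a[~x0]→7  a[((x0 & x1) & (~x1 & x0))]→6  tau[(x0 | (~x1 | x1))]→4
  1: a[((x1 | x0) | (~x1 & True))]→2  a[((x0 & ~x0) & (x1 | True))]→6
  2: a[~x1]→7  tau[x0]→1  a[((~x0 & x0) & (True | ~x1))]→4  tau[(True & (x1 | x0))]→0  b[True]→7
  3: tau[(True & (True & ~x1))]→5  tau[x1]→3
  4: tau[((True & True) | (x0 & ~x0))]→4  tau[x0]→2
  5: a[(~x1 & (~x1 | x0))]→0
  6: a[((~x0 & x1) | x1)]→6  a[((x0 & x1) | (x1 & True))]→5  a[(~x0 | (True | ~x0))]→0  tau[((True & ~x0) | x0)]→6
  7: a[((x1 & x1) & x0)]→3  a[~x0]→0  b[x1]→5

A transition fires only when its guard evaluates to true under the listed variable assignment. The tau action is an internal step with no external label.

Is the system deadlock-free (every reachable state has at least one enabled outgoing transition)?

Reach set: {0,4,7}
  0: a→7  tau→4  [2 out]
  4: tau→4  [1 out]
  7: a→0  [1 out]

Answer: DEADLOCK-FREE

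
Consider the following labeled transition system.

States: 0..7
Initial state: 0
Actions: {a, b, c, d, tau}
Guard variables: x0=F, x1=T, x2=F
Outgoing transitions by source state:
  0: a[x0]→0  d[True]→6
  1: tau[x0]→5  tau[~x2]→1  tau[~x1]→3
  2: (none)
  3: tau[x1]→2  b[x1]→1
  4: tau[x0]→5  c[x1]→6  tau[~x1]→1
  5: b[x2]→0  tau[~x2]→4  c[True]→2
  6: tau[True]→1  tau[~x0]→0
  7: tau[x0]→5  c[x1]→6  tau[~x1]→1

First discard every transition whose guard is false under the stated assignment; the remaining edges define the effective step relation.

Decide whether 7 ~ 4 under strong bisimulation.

Answer: BISIMILAR

Working:
Refine partition for ~:
  π0 = {{0,1,2,3,4,5,6,7}}
  π1 = {{0},{1,6},{2},{3},{4,7},{5}}
  π2 = {{0},{1},{2},{3},{4,7},{5},{6}}
Fixed point at round 3; 7 class(es).
[7]={4,7}  [4]={4,7}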